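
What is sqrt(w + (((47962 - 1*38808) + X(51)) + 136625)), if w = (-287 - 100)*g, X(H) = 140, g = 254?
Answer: sqrt(47621) ≈ 218.22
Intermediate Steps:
w = -98298 (w = (-287 - 100)*254 = -387*254 = -98298)
sqrt(w + (((47962 - 1*38808) + X(51)) + 136625)) = sqrt(-98298 + (((47962 - 1*38808) + 140) + 136625)) = sqrt(-98298 + (((47962 - 38808) + 140) + 136625)) = sqrt(-98298 + ((9154 + 140) + 136625)) = sqrt(-98298 + (9294 + 136625)) = sqrt(-98298 + 145919) = sqrt(47621)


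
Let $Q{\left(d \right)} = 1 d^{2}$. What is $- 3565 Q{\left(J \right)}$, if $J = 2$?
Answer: $-14260$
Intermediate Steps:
$Q{\left(d \right)} = d^{2}$
$- 3565 Q{\left(J \right)} = - 3565 \cdot 2^{2} = \left(-3565\right) 4 = -14260$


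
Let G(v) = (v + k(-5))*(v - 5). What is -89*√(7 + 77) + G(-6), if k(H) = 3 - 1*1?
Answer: 44 - 178*√21 ≈ -771.70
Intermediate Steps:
k(H) = 2 (k(H) = 3 - 1 = 2)
G(v) = (-5 + v)*(2 + v) (G(v) = (v + 2)*(v - 5) = (2 + v)*(-5 + v) = (-5 + v)*(2 + v))
-89*√(7 + 77) + G(-6) = -89*√(7 + 77) + (-10 + (-6)² - 3*(-6)) = -178*√21 + (-10 + 36 + 18) = -178*√21 + 44 = 44 - 178*√21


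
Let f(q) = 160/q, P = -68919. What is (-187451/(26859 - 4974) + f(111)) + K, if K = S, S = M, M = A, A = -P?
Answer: 18600349056/269915 ≈ 68912.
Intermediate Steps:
A = 68919 (A = -1*(-68919) = 68919)
M = 68919
S = 68919
K = 68919
(-187451/(26859 - 4974) + f(111)) + K = (-187451/(26859 - 4974) + 160/111) + 68919 = (-187451/21885 + 160*(1/111)) + 68919 = (-187451*1/21885 + 160/111) + 68919 = (-187451/21885 + 160/111) + 68919 = -1922829/269915 + 68919 = 18600349056/269915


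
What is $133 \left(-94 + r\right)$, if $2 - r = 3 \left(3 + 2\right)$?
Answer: $-14231$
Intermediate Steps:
$r = -13$ ($r = 2 - 3 \left(3 + 2\right) = 2 - 3 \cdot 5 = 2 - 15 = -13$)
$133 \left(-94 + r\right) = 133 \left(-94 - 13\right) = 133 \left(-107\right) = -14231$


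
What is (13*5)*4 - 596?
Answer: -336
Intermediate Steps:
(13*5)*4 - 596 = 65*4 - 596 = 260 - 596 = -336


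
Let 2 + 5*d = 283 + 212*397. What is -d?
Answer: -16889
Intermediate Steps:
d = 16889 (d = -⅖ + (283 + 212*397)/5 = -⅖ + (283 + 84164)/5 = -⅖ + (⅕)*84447 = -⅖ + 84447/5 = 16889)
-d = -1*16889 = -16889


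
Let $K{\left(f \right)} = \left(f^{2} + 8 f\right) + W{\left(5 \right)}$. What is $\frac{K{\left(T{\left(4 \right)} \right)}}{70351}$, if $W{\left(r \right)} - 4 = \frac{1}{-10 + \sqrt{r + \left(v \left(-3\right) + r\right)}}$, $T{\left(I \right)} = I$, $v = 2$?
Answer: $\frac{415}{562808} \approx 0.00073737$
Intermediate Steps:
$W{\left(r \right)} = 4 + \frac{1}{-10 + \sqrt{-6 + 2 r}}$ ($W{\left(r \right)} = 4 + \frac{1}{-10 + \sqrt{r + \left(2 \left(-3\right) + r\right)}} = 4 + \frac{1}{-10 + \sqrt{r + \left(-6 + r\right)}} = 4 + \frac{1}{-10 + \sqrt{-6 + 2 r}}$)
$K{\left(f \right)} = \frac{31}{8} + f^{2} + 8 f$ ($K{\left(f \right)} = \left(f^{2} + 8 f\right) + \frac{-39 + 4 \sqrt{-6 + 2 \cdot 5}}{-10 + \sqrt{2} \sqrt{-3 + 5}} = \left(f^{2} + 8 f\right) + \frac{-39 + 4 \sqrt{-6 + 10}}{-10 + \sqrt{2} \sqrt{2}} = \left(f^{2} + 8 f\right) + \frac{-39 + 4 \sqrt{4}}{-10 + 2} = \left(f^{2} + 8 f\right) + \frac{-39 + 4 \cdot 2}{-8} = \left(f^{2} + 8 f\right) - \frac{-39 + 8}{8} = \left(f^{2} + 8 f\right) - - \frac{31}{8} = \left(f^{2} + 8 f\right) + \frac{31}{8} = \frac{31}{8} + f^{2} + 8 f$)
$\frac{K{\left(T{\left(4 \right)} \right)}}{70351} = \frac{\frac{31}{8} + 4^{2} + 8 \cdot 4}{70351} = \left(\frac{31}{8} + 16 + 32\right) \frac{1}{70351} = \frac{415}{8} \cdot \frac{1}{70351} = \frac{415}{562808}$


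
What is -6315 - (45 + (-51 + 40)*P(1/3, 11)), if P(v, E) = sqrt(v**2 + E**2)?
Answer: -6360 + 11*sqrt(1090)/3 ≈ -6238.9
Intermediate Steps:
P(v, E) = sqrt(E**2 + v**2)
-6315 - (45 + (-51 + 40)*P(1/3, 11)) = -6315 - (45 + (-51 + 40)*sqrt(11**2 + (1/3)**2)) = -6315 - (45 - 11*sqrt(121 + (1/3)**2)) = -6315 - (45 - 11*sqrt(121 + 1/9)) = -6315 - (45 - 11*sqrt(1090)/3) = -6315 + (-45 + 11*sqrt(1090)/3) = -6360 + 11*sqrt(1090)/3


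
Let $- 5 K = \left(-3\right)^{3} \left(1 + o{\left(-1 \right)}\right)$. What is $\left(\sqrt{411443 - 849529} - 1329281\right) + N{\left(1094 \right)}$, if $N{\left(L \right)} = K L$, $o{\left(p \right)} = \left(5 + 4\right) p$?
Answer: $- \frac{6882709}{5} + i \sqrt{438086} \approx -1.3765 \cdot 10^{6} + 661.88 i$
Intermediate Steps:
$o{\left(p \right)} = 9 p$
$K = - \frac{216}{5}$ ($K = - \frac{\left(-3\right)^{3} \left(1 + 9 \left(-1\right)\right)}{5} = - \frac{\left(-27\right) \left(1 - 9\right)}{5} = - \frac{\left(-27\right) \left(-8\right)}{5} = \left(- \frac{1}{5}\right) 216 = - \frac{216}{5} \approx -43.2$)
$N{\left(L \right)} = - \frac{216 L}{5}$
$\left(\sqrt{411443 - 849529} - 1329281\right) + N{\left(1094 \right)} = \left(\sqrt{411443 - 849529} - 1329281\right) - \frac{236304}{5} = \left(\sqrt{-438086} - 1329281\right) - \frac{236304}{5} = \left(i \sqrt{438086} - 1329281\right) - \frac{236304}{5} = \left(-1329281 + i \sqrt{438086}\right) - \frac{236304}{5} = - \frac{6882709}{5} + i \sqrt{438086}$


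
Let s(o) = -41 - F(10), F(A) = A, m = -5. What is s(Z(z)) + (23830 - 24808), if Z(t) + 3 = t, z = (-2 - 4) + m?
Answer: -1029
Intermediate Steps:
z = -11 (z = (-2 - 4) - 5 = -6 - 5 = -11)
Z(t) = -3 + t
s(o) = -51 (s(o) = -41 - 1*10 = -41 - 10 = -51)
s(Z(z)) + (23830 - 24808) = -51 + (23830 - 24808) = -51 - 978 = -1029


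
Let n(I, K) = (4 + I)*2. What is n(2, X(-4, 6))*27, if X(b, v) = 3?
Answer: 324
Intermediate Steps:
n(I, K) = 8 + 2*I
n(2, X(-4, 6))*27 = (8 + 2*2)*27 = (8 + 4)*27 = 12*27 = 324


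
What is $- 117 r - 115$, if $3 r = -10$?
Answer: $275$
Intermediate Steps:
$r = - \frac{10}{3}$ ($r = \frac{1}{3} \left(-10\right) = - \frac{10}{3} \approx -3.3333$)
$- 117 r - 115 = \left(-117\right) \left(- \frac{10}{3}\right) - 115 = 390 - 115 = 275$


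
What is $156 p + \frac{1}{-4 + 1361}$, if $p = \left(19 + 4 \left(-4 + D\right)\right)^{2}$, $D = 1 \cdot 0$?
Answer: $\frac{1905229}{1357} \approx 1404.0$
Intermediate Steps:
$D = 0$
$p = 9$ ($p = \left(19 + 4 \left(-4 + 0\right)\right)^{2} = \left(19 + 4 \left(-4\right)\right)^{2} = \left(19 - 16\right)^{2} = 3^{2} = 9$)
$156 p + \frac{1}{-4 + 1361} = 156 \cdot 9 + \frac{1}{-4 + 1361} = 1404 + \frac{1}{1357} = \frac{1905229}{1357}$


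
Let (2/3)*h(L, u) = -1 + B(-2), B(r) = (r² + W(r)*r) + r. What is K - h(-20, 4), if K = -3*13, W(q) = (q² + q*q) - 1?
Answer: -39/2 ≈ -19.500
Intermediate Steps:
W(q) = -1 + 2*q² (W(q) = (q² + q²) - 1 = 2*q² - 1 = -1 + 2*q²)
K = -39
B(r) = r + r² + r*(-1 + 2*r²) (B(r) = (r² + (-1 + 2*r²)*r) + r = (r² + r*(-1 + 2*r²)) + r = r + r² + r*(-1 + 2*r²))
h(L, u) = -39/2 (h(L, u) = 3*(-1 + (-2)²*(1 + 2*(-2)))/2 = 3*(-1 + 4*(1 - 4))/2 = 3*(-1 + 4*(-3))/2 = 3*(-1 - 12)/2 = (3/2)*(-13) = -39/2)
K - h(-20, 4) = -39 - 1*(-39/2) = -39 + 39/2 = -39/2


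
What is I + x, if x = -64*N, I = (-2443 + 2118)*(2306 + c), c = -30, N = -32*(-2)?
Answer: -743796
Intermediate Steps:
N = 64 (N = -8*(-8) = 64)
I = -739700 (I = (-2443 + 2118)*(2306 - 30) = -325*2276 = -739700)
x = -4096 (x = -64*64 = -4096)
I + x = -739700 - 4096 = -743796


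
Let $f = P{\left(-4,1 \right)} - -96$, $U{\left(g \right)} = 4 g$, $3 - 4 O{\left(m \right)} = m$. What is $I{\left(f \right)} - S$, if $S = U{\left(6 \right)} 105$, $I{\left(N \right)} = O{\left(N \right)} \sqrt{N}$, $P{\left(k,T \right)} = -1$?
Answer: $-2520 - 23 \sqrt{95} \approx -2744.2$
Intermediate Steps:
$O{\left(m \right)} = \frac{3}{4} - \frac{m}{4}$
$f = 95$ ($f = -1 - -96 = -1 + 96 = 95$)
$I{\left(N \right)} = \sqrt{N} \left(\frac{3}{4} - \frac{N}{4}\right)$ ($I{\left(N \right)} = \left(\frac{3}{4} - \frac{N}{4}\right) \sqrt{N} = \sqrt{N} \left(\frac{3}{4} - \frac{N}{4}\right)$)
$S = 2520$ ($S = 4 \cdot 6 \cdot 105 = 24 \cdot 105 = 2520$)
$I{\left(f \right)} - S = \frac{\sqrt{95} \left(3 - 95\right)}{4} - 2520 = \frac{1}{4} \sqrt{95} \left(-92\right) - 2520 = - 23 \sqrt{95} - 2520 = -2520 - 23 \sqrt{95}$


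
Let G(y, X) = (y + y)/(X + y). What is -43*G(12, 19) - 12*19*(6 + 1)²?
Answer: -347364/31 ≈ -11205.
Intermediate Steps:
G(y, X) = 2*y/(X + y) (G(y, X) = (2*y)/(X + y) = 2*y/(X + y))
-43*G(12, 19) - 12*19*(6 + 1)² = -86*12/(19 + 12) - 12*19*(6 + 1)² = -86*12/31 - 228*7² = -86*12/31 - 228*49 = -43*24/31 - 1*11172 = -1032/31 - 11172 = -347364/31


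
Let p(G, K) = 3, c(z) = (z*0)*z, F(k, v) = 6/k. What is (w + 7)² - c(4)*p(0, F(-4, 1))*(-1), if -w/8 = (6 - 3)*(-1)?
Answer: 961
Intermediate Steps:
c(z) = 0 (c(z) = 0*z = 0)
w = 24 (w = -8*(6 - 3)*(-1) = -24*(-1) = -8*(-3) = 24)
(w + 7)² - c(4)*p(0, F(-4, 1))*(-1) = (24 + 7)² - 0*3*(-1) = 31² - 0*(-1) = 961 - 1*0 = 961 + 0 = 961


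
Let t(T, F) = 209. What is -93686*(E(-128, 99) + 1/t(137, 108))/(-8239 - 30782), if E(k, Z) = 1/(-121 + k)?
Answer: 3747440/2030691861 ≈ 0.0018454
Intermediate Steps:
-93686*(E(-128, 99) + 1/t(137, 108))/(-8239 - 30782) = -93686*(1/(-121 - 128) + 1/209)/(-8239 - 30782) = -93686/((-39021/(1/(-249) + 1/209))) = -93686/((-39021/(-1/249 + 1/209))) = -93686/((-39021/40/52041)) = -93686/((-39021*52041/40)) = -93686/(-2030691861/40) = -93686*(-40/2030691861) = 3747440/2030691861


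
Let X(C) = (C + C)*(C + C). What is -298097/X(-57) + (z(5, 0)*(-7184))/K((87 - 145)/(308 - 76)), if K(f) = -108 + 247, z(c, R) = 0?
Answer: -298097/12996 ≈ -22.938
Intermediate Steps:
X(C) = 4*C² (X(C) = (2*C)*(2*C) = 4*C²)
K(f) = 139
-298097/X(-57) + (z(5, 0)*(-7184))/K((87 - 145)/(308 - 76)) = -298097/(4*(-57)²) + (0*(-7184))/139 = -298097/(4*3249) + 0*(1/139) = -298097/12996 + 0 = -298097/12996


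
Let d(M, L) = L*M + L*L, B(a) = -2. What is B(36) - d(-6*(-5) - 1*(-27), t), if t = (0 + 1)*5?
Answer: -312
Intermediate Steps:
t = 5 (t = 1*5 = 5)
d(M, L) = L² + L*M (d(M, L) = L*M + L² = L² + L*M)
B(36) - d(-6*(-5) - 1*(-27), t) = -2 - 5*(5 + (-6*(-5) - 1*(-27))) = -2 - 5*(5 + (30 + 27)) = -2 - 5*(5 + 57) = -2 - 5*62 = -2 - 1*310 = -2 - 310 = -312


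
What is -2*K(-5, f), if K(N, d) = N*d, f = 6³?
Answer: 2160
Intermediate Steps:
f = 216
-2*K(-5, f) = -(-10)*216 = -2*(-1080) = 2160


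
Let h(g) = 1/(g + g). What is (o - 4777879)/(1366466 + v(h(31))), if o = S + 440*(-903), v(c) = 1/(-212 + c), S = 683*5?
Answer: -8496594639/2244932822 ≈ -3.7848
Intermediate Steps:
S = 3415
h(g) = 1/(2*g)
o = -393905 (o = 3415 + 440*(-903) = 3415 - 397320 = -393905)
(o - 4777879)/(1366466 + v(h(31))) = (-393905 - 4777879)/(1366466 + 1/(-212 + (1/2)/31)) = -5171784/(1366466 + 1/(-212 + (1/2)*(1/31))) = -5171784/(1366466 + 1/(-212 + 1/62)) = -5171784/(1366466 + 1/(-13143/62)) = -5171784/(1366466 - 62/13143) = -5171784/17959462576/13143 = -5171784*13143/17959462576 = -8496594639/2244932822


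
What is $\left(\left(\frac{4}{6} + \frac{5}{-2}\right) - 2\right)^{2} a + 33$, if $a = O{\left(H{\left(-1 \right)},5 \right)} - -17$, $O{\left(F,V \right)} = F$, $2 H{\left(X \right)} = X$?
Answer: $\frac{6611}{24} \approx 275.46$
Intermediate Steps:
$H{\left(X \right)} = \frac{X}{2}$
$a = \frac{33}{2}$ ($a = \frac{1}{2} \left(-1\right) - -17 = - \frac{1}{2} + 17 = \frac{33}{2} \approx 16.5$)
$\left(\left(\frac{4}{6} + \frac{5}{-2}\right) - 2\right)^{2} a + 33 = \left(\left(\frac{4}{6} + \frac{5}{-2}\right) - 2\right)^{2} \cdot \frac{33}{2} + 33 = \left(\left(4 \cdot \frac{1}{6} + 5 \left(- \frac{1}{2}\right)\right) - 2\right)^{2} \cdot \frac{33}{2} + 33 = \left(\left(\frac{2}{3} - \frac{5}{2}\right) - 2\right)^{2} \cdot \frac{33}{2} + 33 = \left(- \frac{11}{6} - 2\right)^{2} \cdot \frac{33}{2} + 33 = \left(- \frac{23}{6}\right)^{2} \cdot \frac{33}{2} + 33 = \frac{529}{36} \cdot \frac{33}{2} + 33 = \frac{5819}{24} + 33 = \frac{6611}{24}$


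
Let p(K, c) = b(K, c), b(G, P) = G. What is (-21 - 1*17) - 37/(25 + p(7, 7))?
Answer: -1253/32 ≈ -39.156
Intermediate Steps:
p(K, c) = K
(-21 - 1*17) - 37/(25 + p(7, 7)) = (-21 - 1*17) - 37/(25 + 7) = (-21 - 17) - 37/32 = -38 + (1/32)*(-37) = -38 - 37/32 = -1253/32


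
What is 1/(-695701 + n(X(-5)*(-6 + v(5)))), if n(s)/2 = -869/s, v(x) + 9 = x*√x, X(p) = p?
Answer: -869691425/605090537886922 + 21725*√5/605090537886922 ≈ -1.4372e-6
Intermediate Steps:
v(x) = -9 + x^(3/2) (v(x) = -9 + x*√x = -9 + x^(3/2))
n(s) = -1738/s (n(s) = 2*(-869/s) = -1738/s)
1/(-695701 + n(X(-5)*(-6 + v(5)))) = 1/(-695701 - 1738*(-1/(5*(-6 + (-9 + 5^(3/2)))))) = 1/(-695701 - 1738*(-1/(5*(-6 + (-9 + 5*√5))))) = 1/(-695701 - 1738*(-1/(5*(-15 + 5*√5)))) = 1/(-695701 - 1738/(75 - 25*√5))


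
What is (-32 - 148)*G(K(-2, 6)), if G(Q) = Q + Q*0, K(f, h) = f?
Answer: 360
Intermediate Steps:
G(Q) = Q (G(Q) = Q + 0 = Q)
(-32 - 148)*G(K(-2, 6)) = (-32 - 148)*(-2) = -180*(-2) = 360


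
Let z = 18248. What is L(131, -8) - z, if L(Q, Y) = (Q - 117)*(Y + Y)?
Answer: -18472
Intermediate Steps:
L(Q, Y) = 2*Y*(-117 + Q) (L(Q, Y) = (-117 + Q)*(2*Y) = 2*Y*(-117 + Q))
L(131, -8) - z = 2*(-8)*(-117 + 131) - 1*18248 = 2*(-8)*14 - 18248 = -224 - 18248 = -18472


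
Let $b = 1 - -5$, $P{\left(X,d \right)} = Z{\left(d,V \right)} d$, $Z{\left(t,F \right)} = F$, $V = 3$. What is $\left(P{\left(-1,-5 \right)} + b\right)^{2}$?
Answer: $81$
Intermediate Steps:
$P{\left(X,d \right)} = 3 d$
$b = 6$ ($b = 1 + 5 = 6$)
$\left(P{\left(-1,-5 \right)} + b\right)^{2} = \left(3 \left(-5\right) + 6\right)^{2} = \left(-15 + 6\right)^{2} = \left(-9\right)^{2} = 81$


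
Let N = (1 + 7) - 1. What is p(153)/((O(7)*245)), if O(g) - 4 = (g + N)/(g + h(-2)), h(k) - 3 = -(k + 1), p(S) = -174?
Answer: -33/245 ≈ -0.13469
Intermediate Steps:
N = 7 (N = 8 - 1 = 7)
h(k) = 2 - k (h(k) = 3 - (k + 1) = 3 - (1 + k) = 3 + (-1 - k) = 2 - k)
O(g) = 4 + (7 + g)/(4 + g) (O(g) = 4 + (g + 7)/(g + (2 - 1*(-2))) = 4 + (7 + g)/(g + (2 + 2)) = 4 + (7 + g)/(g + 4) = 4 + (7 + g)/(4 + g))
p(153)/((O(7)*245)) = -174*(4 + 7)/(245*(23 + 5*7)) = -174*11/(245*(23 + 35)) = -174/(((1/11)*58)*245) = -174/((58/11)*245) = -174/14210/11 = -174*11/14210 = -33/245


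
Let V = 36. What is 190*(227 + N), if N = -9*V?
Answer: -18430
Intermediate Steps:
N = -324 (N = -9*36 = -324)
190*(227 + N) = 190*(227 - 324) = 190*(-97) = -18430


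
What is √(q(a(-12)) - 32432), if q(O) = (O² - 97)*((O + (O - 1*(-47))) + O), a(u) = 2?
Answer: I*√37361 ≈ 193.29*I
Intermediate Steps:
q(O) = (-97 + O²)*(47 + 3*O) (q(O) = (-97 + O²)*((O + (O + 47)) + O) = (-97 + O²)*((O + (47 + O)) + O) = (-97 + O²)*((47 + 2*O) + O) = (-97 + O²)*(47 + 3*O))
√(q(a(-12)) - 32432) = √((-4559 - 291*2 + 3*2³ + 47*2²) - 32432) = √((-4559 - 582 + 3*8 + 47*4) - 32432) = √((-4559 - 582 + 24 + 188) - 32432) = √(-4929 - 32432) = √(-37361) = I*√37361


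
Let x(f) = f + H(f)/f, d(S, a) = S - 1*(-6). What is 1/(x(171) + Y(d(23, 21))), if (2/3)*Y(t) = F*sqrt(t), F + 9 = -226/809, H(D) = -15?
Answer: 1453717489656/200669710006675 + 118390239522*sqrt(29)/200669710006675 ≈ 0.010421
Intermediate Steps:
d(S, a) = 6 + S (d(S, a) = S + 6 = 6 + S)
x(f) = f - 15/f
F = -7507/809 (F = -9 - 226/809 = -7507/809 ≈ -9.2794)
Y(t) = -22521*sqrt(t)/1618 (Y(t) = 3*(-7507*sqrt(t)/809)/2 = -22521*sqrt(t)/1618)
1/(x(171) + Y(d(23, 21))) = 1/((171 - 15/171) - 22521*sqrt(6 + 23)/1618) = 1/((171 - 15*1/171) - 22521*sqrt(29)/1618) = 1/((171 - 5/57) - 22521*sqrt(29)/1618) = 1/(9742/57 - 22521*sqrt(29)/1618)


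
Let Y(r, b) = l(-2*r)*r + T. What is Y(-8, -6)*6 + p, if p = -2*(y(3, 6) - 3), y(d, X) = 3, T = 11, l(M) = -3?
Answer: 210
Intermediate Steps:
Y(r, b) = 11 - 3*r (Y(r, b) = -3*r + 11 = 11 - 3*r)
p = 0 (p = -2*(3 - 3) = -2*0 = 0)
Y(-8, -6)*6 + p = (11 - 3*(-8))*6 + 0 = (11 + 24)*6 + 0 = 35*6 + 0 = 210 + 0 = 210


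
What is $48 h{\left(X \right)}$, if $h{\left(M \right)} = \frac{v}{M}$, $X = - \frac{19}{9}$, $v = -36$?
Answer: $\frac{15552}{19} \approx 818.53$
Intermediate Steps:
$X = - \frac{19}{9}$ ($X = \left(-19\right) \frac{1}{9} = - \frac{19}{9} \approx -2.1111$)
$h{\left(M \right)} = - \frac{36}{M}$
$48 h{\left(X \right)} = 48 \left(- \frac{36}{- \frac{19}{9}}\right) = 48 \left(\left(-36\right) \left(- \frac{9}{19}\right)\right) = 48 \cdot \frac{324}{19} = \frac{15552}{19}$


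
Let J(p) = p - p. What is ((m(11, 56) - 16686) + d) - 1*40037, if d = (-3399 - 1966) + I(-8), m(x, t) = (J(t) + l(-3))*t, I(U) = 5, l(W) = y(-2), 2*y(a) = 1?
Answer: -62055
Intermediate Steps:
y(a) = ½ (y(a) = (½)*1 = ½)
J(p) = 0
l(W) = ½
m(x, t) = t/2 (m(x, t) = (0 + ½)*t = t/2)
d = -5360 (d = (-3399 - 1966) + 5 = -5365 + 5 = -5360)
((m(11, 56) - 16686) + d) - 1*40037 = (((½)*56 - 16686) - 5360) - 1*40037 = ((28 - 16686) - 5360) - 40037 = (-16658 - 5360) - 40037 = -22018 - 40037 = -62055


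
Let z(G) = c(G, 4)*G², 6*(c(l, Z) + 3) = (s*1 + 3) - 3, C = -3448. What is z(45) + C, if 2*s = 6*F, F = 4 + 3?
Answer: -4871/2 ≈ -2435.5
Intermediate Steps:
F = 7
s = 21 (s = (6*7)/2 = (½)*42 = 21)
c(l, Z) = ½ (c(l, Z) = -3 + ((21*1 + 3) - 3)/6 = -3 + ((21 + 3) - 3)/6 = -3 + (24 - 3)/6 = -3 + (⅙)*21 = -3 + 7/2 = ½)
z(G) = G²/2
z(45) + C = (½)*45² - 3448 = (½)*2025 - 3448 = 2025/2 - 3448 = -4871/2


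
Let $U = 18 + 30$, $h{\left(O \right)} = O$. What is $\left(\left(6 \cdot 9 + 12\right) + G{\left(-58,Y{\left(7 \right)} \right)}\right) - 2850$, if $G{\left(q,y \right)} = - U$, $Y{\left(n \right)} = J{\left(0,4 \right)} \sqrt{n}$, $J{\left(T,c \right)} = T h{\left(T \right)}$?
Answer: $-2832$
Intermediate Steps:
$J{\left(T,c \right)} = T^{2}$ ($J{\left(T,c \right)} = T T = T^{2}$)
$U = 48$
$Y{\left(n \right)} = 0$ ($Y{\left(n \right)} = 0^{2} \sqrt{n} = 0 \sqrt{n} = 0$)
$G{\left(q,y \right)} = -48$ ($G{\left(q,y \right)} = \left(-1\right) 48 = -48$)
$\left(\left(6 \cdot 9 + 12\right) + G{\left(-58,Y{\left(7 \right)} \right)}\right) - 2850 = \left(\left(6 \cdot 9 + 12\right) - 48\right) - 2850 = \left(\left(54 + 12\right) - 48\right) - 2850 = \left(66 - 48\right) - 2850 = 18 - 2850 = -2832$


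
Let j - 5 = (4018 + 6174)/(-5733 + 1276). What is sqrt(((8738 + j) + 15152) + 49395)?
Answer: sqrt(1455849357466)/4457 ≈ 270.72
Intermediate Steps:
j = 12093/4457 (j = 5 + (4018 + 6174)/(-5733 + 1276) = 5 + 10192/(-4457) = 5 + 10192*(-1/4457) = 5 - 10192/4457 = 12093/4457 ≈ 2.7133)
sqrt(((8738 + j) + 15152) + 49395) = sqrt(((8738 + 12093/4457) + 15152) + 49395) = sqrt((38957359/4457 + 15152) + 49395) = sqrt(106489823/4457 + 49395) = sqrt(326643338/4457) = sqrt(1455849357466)/4457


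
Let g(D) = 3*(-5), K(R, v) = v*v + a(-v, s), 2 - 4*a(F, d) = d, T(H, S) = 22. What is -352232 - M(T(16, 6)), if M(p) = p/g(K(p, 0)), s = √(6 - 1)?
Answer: -5283458/15 ≈ -3.5223e+5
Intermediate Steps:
s = √5 ≈ 2.2361
a(F, d) = ½ - d/4
K(R, v) = ½ + v² - √5/4 (K(R, v) = v*v + (½ - √5/4) = v² + (½ - √5/4) = ½ + v² - √5/4)
g(D) = -15
M(p) = -p/15 (M(p) = p/(-15) = p*(-1/15) = -p/15)
-352232 - M(T(16, 6)) = -352232 - (-1)*22/15 = -352232 - 1*(-22/15) = -352232 + 22/15 = -5283458/15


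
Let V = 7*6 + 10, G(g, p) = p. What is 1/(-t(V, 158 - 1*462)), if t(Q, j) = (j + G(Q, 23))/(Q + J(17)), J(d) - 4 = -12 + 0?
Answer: 44/281 ≈ 0.15658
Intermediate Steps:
J(d) = -8 (J(d) = 4 + (-12 + 0) = 4 - 12 = -8)
V = 52 (V = 42 + 10 = 52)
t(Q, j) = (23 + j)/(-8 + Q) (t(Q, j) = (j + 23)/(Q - 8) = (23 + j)/(-8 + Q))
1/(-t(V, 158 - 1*462)) = 1/(-(23 + (158 - 1*462))/(-8 + 52)) = 1/(-(23 + (158 - 462))/44) = 1/(-(23 - 304)/44) = 1/(-(-281)/44) = 1/(-1*(-281/44)) = 1/(281/44) = 44/281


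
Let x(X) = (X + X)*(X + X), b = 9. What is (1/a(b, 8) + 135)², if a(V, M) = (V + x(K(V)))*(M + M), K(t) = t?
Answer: 517365156961/28387584 ≈ 18225.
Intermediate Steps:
x(X) = 4*X² (x(X) = (2*X)*(2*X) = 4*X²)
a(V, M) = 2*M*(V + 4*V²) (a(V, M) = (V + 4*V²)*(M + M) = (V + 4*V²)*(2*M) = 2*M*(V + 4*V²))
(1/a(b, 8) + 135)² = (1/(2*8*9*(1 + 4*9)) + 135)² = (1/(2*8*9*(1 + 36)) + 135)² = (1/(2*8*9*37) + 135)² = (1/5328 + 135)² = (719281/5328)² = 517365156961/28387584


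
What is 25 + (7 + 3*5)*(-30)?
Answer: -635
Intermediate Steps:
25 + (7 + 3*5)*(-30) = 25 + (7 + 15)*(-30) = 25 + 22*(-30) = 25 - 660 = -635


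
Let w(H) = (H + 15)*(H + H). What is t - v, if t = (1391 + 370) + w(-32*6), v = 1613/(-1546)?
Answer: 107802647/1546 ≈ 69730.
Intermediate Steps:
v = -1613/1546 (v = 1613*(-1/1546) = -1613/1546 ≈ -1.0433)
w(H) = 2*H*(15 + H) (w(H) = (15 + H)*(2*H) = 2*H*(15 + H))
t = 69729 (t = (1391 + 370) + 2*(-32*6)*(15 - 32*6) = 1761 + 2*(-8*24)*(15 - 8*24) = 1761 + 2*(-192)*(15 - 192) = 1761 + 2*(-192)*(-177) = 1761 + 67968 = 69729)
t - v = 69729 - 1*(-1613/1546) = 69729 + 1613/1546 = 107802647/1546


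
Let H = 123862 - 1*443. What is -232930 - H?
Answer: -356349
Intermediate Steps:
H = 123419 (H = 123862 - 443 = 123419)
-232930 - H = -232930 - 1*123419 = -232930 - 123419 = -356349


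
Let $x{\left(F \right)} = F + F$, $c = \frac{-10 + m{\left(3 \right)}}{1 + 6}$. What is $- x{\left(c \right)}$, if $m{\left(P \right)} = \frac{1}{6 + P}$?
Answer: $\frac{178}{63} \approx 2.8254$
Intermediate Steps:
$c = - \frac{89}{63}$ ($c = \frac{-10 + \frac{1}{6 + 3}}{1 + 6} = \frac{-10 + \frac{1}{9}}{7} = \left(-10 + \frac{1}{9}\right) \frac{1}{7} = \left(- \frac{89}{9}\right) \frac{1}{7} = - \frac{89}{63} \approx -1.4127$)
$x{\left(F \right)} = 2 F$
$- x{\left(c \right)} = - \frac{2 \left(-89\right)}{63} = \left(-1\right) \left(- \frac{178}{63}\right) = \frac{178}{63}$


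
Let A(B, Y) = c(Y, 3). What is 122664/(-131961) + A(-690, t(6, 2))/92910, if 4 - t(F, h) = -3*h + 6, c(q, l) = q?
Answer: -1899364066/2043416085 ≈ -0.92950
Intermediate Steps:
t(F, h) = -2 + 3*h (t(F, h) = 4 - (-3*h + 6) = 4 - (6 - 3*h) = 4 + (-6 + 3*h) = -2 + 3*h)
A(B, Y) = Y
122664/(-131961) + A(-690, t(6, 2))/92910 = 122664/(-131961) + (-2 + 3*2)/92910 = 122664*(-1/131961) + (-2 + 6)*(1/92910) = -40888/43987 + 4*(1/92910) = -40888/43987 + 2/46455 = -1899364066/2043416085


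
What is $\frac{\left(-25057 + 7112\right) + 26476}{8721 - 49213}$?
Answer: $- \frac{8531}{40492} \approx -0.21068$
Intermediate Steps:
$\frac{\left(-25057 + 7112\right) + 26476}{8721 - 49213} = \frac{-17945 + 26476}{-40492} = 8531 \left(- \frac{1}{40492}\right) = - \frac{8531}{40492}$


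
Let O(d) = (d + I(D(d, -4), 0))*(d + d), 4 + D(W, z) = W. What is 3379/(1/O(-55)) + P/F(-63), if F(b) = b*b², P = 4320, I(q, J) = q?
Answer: 392413204100/9261 ≈ 4.2373e+7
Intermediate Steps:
D(W, z) = -4 + W
O(d) = 2*d*(-4 + 2*d) (O(d) = (d + (-4 + d))*(d + d) = (-4 + 2*d)*(2*d) = 2*d*(-4 + 2*d))
F(b) = b³
3379/(1/O(-55)) + P/F(-63) = 3379/(1/(4*(-55)*(-2 - 55))) + 4320/((-63)³) = 3379/(1/(4*(-55)*(-57))) + 4320/(-250047) = 3379/(1/12540) + 4320*(-1/250047) = 3379/(1/12540) - 160/9261 = 3379*12540 - 160/9261 = 42372660 - 160/9261 = 392413204100/9261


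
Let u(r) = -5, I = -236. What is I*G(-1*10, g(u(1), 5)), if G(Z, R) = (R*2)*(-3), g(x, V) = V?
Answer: 7080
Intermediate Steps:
G(Z, R) = -6*R (G(Z, R) = (2*R)*(-3) = -6*R)
I*G(-1*10, g(u(1), 5)) = -(-1416)*5 = -236*(-30) = 7080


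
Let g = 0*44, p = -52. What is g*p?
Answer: 0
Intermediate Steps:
g = 0
g*p = 0*(-52) = 0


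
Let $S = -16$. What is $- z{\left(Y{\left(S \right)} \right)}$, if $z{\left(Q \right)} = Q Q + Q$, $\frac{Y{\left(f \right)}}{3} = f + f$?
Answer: $-9120$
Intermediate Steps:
$Y{\left(f \right)} = 6 f$ ($Y{\left(f \right)} = 3 \left(f + f\right) = 3 \cdot 2 f = 6 f$)
$z{\left(Q \right)} = Q + Q^{2}$ ($z{\left(Q \right)} = Q^{2} + Q = Q + Q^{2}$)
$- z{\left(Y{\left(S \right)} \right)} = - 6 \left(-16\right) \left(1 + 6 \left(-16\right)\right) = - \left(-96\right) \left(1 - 96\right) = - \left(-96\right) \left(-95\right) = \left(-1\right) 9120 = -9120$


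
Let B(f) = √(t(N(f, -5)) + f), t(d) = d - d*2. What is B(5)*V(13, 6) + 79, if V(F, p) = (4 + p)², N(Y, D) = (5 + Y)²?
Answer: 79 + 100*I*√95 ≈ 79.0 + 974.68*I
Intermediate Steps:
t(d) = -d (t(d) = d - 2*d = -d)
B(f) = √(f - (5 + f)²) (B(f) = √(-(5 + f)² + f) = √(f - (5 + f)²))
B(5)*V(13, 6) + 79 = √(5 - (5 + 5)²)*(4 + 6)² + 79 = √(5 - 1*10²)*10² + 79 = √(5 - 1*100)*100 + 79 = √(5 - 100)*100 + 79 = √(-95)*100 + 79 = (I*√95)*100 + 79 = 100*I*√95 + 79 = 79 + 100*I*√95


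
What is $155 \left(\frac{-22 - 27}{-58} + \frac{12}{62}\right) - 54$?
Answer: $\frac{6203}{58} \approx 106.95$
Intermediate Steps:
$155 \left(\frac{-22 - 27}{-58} + \frac{12}{62}\right) - 54 = 155 \left(\left(-22 - 27\right) \left(- \frac{1}{58}\right) + 12 \cdot \frac{1}{62}\right) - 54 = 155 \left(\left(-49\right) \left(- \frac{1}{58}\right) + \frac{6}{31}\right) - 54 = 155 \left(\frac{49}{58} + \frac{6}{31}\right) - 54 = 155 \cdot \frac{1867}{1798} - 54 = \frac{9335}{58} - 54 = \frac{6203}{58}$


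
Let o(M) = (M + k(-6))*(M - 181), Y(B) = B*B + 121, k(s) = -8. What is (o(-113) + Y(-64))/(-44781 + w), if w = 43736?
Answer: -39791/1045 ≈ -38.078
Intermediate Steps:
Y(B) = 121 + B**2 (Y(B) = B**2 + 121 = 121 + B**2)
o(M) = (-181 + M)*(-8 + M) (o(M) = (M - 8)*(M - 181) = (-8 + M)*(-181 + M) = (-181 + M)*(-8 + M))
(o(-113) + Y(-64))/(-44781 + w) = ((1448 + (-113)**2 - 189*(-113)) + (121 + (-64)**2))/(-44781 + 43736) = ((1448 + 12769 + 21357) + (121 + 4096))/(-1045) = (35574 + 4217)*(-1/1045) = 39791*(-1/1045) = -39791/1045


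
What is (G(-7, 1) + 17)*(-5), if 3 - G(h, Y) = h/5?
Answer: -107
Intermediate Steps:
G(h, Y) = 3 - h/5
(G(-7, 1) + 17)*(-5) = ((3 - ⅕*(-7)) + 17)*(-5) = ((3 + 7/5) + 17)*(-5) = (22/5 + 17)*(-5) = (107/5)*(-5) = -107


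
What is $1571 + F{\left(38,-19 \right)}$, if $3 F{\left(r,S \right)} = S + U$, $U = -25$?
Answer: $\frac{4669}{3} \approx 1556.3$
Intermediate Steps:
$F{\left(r,S \right)} = - \frac{25}{3} + \frac{S}{3}$ ($F{\left(r,S \right)} = \frac{S - 25}{3} = \frac{-25 + S}{3} = - \frac{25}{3} + \frac{S}{3}$)
$1571 + F{\left(38,-19 \right)} = 1571 + \left(- \frac{25}{3} + \frac{1}{3} \left(-19\right)\right) = 1571 - \frac{44}{3} = \frac{4669}{3}$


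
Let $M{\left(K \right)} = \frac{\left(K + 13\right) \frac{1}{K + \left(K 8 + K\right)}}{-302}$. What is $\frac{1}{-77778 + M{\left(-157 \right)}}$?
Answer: $- \frac{118535}{9219415266} \approx -1.2857 \cdot 10^{-5}$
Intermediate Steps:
$M{\left(K \right)} = - \frac{13 + K}{3020 K}$ ($M{\left(K \right)} = \frac{13 + K}{K + \left(8 K + K\right)} \left(- \frac{1}{302}\right) = \frac{13 + K}{K + 9 K} \left(- \frac{1}{302}\right) = \frac{13 + K}{10 K} \left(- \frac{1}{302}\right) = - \frac{13 + K}{3020 K}$)
$\frac{1}{-77778 + M{\left(-157 \right)}} = \frac{1}{-77778 + \frac{-13 - -157}{3020 \left(-157\right)}} = \frac{1}{-77778 + \frac{1}{3020} \left(- \frac{1}{157}\right) \left(-13 + 157\right)} = \frac{1}{-77778 + \frac{1}{3020} \left(- \frac{1}{157}\right) 144} = \frac{1}{-77778 - \frac{36}{118535}} = \frac{1}{- \frac{9219415266}{118535}} = - \frac{118535}{9219415266}$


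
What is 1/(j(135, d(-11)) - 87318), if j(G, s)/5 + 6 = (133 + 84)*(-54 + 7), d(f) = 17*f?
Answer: -1/138343 ≈ -7.2284e-6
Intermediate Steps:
j(G, s) = -51025 (j(G, s) = -30 + 5*((133 + 84)*(-54 + 7)) = -30 + 5*(217*(-47)) = -30 + 5*(-10199) = -30 - 50995 = -51025)
1/(j(135, d(-11)) - 87318) = 1/(-51025 - 87318) = 1/(-138343) = -1/138343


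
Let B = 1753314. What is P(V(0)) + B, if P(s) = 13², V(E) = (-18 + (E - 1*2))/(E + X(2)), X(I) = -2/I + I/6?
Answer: 1753483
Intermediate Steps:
X(I) = -2/I + I/6 (X(I) = -2/I + I*(⅙) = -2/I + I/6)
V(E) = (-20 + E)/(-⅔ + E) (V(E) = (-18 + (E - 1*2))/(E + (-2/2 + (⅙)*2)) = (-18 + (E - 2))/(E + (-2*½ + ⅓)) = (-18 + (-2 + E))/(E + (-1 + ⅓)) = (-20 + E)/(E - ⅔) = (-20 + E)/(-⅔ + E))
P(s) = 169
P(V(0)) + B = 169 + 1753314 = 1753483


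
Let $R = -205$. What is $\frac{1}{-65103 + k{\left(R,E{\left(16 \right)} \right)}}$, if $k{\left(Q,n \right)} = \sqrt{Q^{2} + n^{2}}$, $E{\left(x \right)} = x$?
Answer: $- \frac{65103}{4238358328} - \frac{\sqrt{42281}}{4238358328} \approx -1.5409 \cdot 10^{-5}$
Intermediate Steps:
$\frac{1}{-65103 + k{\left(R,E{\left(16 \right)} \right)}} = \frac{1}{-65103 + \sqrt{\left(-205\right)^{2} + 16^{2}}} = \frac{1}{-65103 + \sqrt{42025 + 256}} = \frac{1}{-65103 + \sqrt{42281}}$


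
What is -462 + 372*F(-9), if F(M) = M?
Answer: -3810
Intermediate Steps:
-462 + 372*F(-9) = -462 + 372*(-9) = -462 - 3348 = -3810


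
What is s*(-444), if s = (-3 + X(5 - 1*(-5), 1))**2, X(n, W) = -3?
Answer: -15984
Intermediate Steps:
s = 36 (s = (-3 - 3)**2 = (-6)**2 = 36)
s*(-444) = 36*(-444) = -15984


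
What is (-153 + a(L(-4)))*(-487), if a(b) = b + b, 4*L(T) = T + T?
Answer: 76459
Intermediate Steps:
L(T) = T/2 (L(T) = (T + T)/4 = (2*T)/4 = T/2)
a(b) = 2*b
(-153 + a(L(-4)))*(-487) = (-153 + 2*((½)*(-4)))*(-487) = (-153 + 2*(-2))*(-487) = (-153 - 4)*(-487) = -157*(-487) = 76459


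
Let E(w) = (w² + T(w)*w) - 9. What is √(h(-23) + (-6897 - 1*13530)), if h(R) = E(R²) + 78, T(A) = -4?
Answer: 11*√2127 ≈ 507.31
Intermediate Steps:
E(w) = -9 + w² - 4*w (E(w) = (w² - 4*w) - 9 = -9 + w² - 4*w)
h(R) = 69 + R⁴ - 4*R² (h(R) = (-9 + (R²)² - 4*R²) + 78 = (-9 + R⁴ - 4*R²) + 78 = 69 + R⁴ - 4*R²)
√(h(-23) + (-6897 - 1*13530)) = √((69 + (-23)⁴ - 4*(-23)²) + (-6897 - 1*13530)) = √((69 + 279841 - 4*529) + (-6897 - 13530)) = √((69 + 279841 - 2116) - 20427) = √(277794 - 20427) = √257367 = 11*√2127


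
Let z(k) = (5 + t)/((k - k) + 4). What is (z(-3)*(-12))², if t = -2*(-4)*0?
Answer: 225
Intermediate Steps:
t = 0 (t = 8*0 = 0)
z(k) = 5/4 (z(k) = (5 + 0)/((k - k) + 4) = 5/(0 + 4) = 5/4)
(z(-3)*(-12))² = ((5/4)*(-12))² = (-15)² = 225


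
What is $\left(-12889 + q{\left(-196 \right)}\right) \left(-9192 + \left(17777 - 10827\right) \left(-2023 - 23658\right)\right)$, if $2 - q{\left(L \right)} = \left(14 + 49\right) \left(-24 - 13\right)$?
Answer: $1884163050952$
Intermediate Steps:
$q{\left(L \right)} = 2333$ ($q{\left(L \right)} = 2 - \left(14 + 49\right) \left(-24 - 13\right) = 2 - 63 \left(-37\right) = 2 - -2331 = 2 + 2331 = 2333$)
$\left(-12889 + q{\left(-196 \right)}\right) \left(-9192 + \left(17777 - 10827\right) \left(-2023 - 23658\right)\right) = \left(-12889 + 2333\right) \left(-9192 + \left(17777 - 10827\right) \left(-2023 - 23658\right)\right) = - 10556 \left(-9192 + 6950 \left(-25681\right)\right) = - 10556 \left(-9192 - 178482950\right) = \left(-10556\right) \left(-178492142\right) = 1884163050952$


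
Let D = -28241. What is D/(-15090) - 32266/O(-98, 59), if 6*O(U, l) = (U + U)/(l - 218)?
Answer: -116122820881/739410 ≈ -1.5705e+5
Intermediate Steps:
O(U, l) = U/(3*(-218 + l)) (O(U, l) = ((U + U)/(l - 218))/6 = ((2*U)/(-218 + l))/6 = (2*U/(-218 + l))/6 = U/(3*(-218 + l)))
D/(-15090) - 32266/O(-98, 59) = -28241/(-15090) - 32266/((1/3)*(-98)/(-218 + 59)) = -28241*(-1/15090) - 32266/((1/3)*(-98)/(-159)) = 28241/15090 - 32266/((1/3)*(-98)*(-1/159)) = 28241/15090 - 32266/98/477 = 28241/15090 - 32266*477/98 = 28241/15090 - 7695441/49 = -116122820881/739410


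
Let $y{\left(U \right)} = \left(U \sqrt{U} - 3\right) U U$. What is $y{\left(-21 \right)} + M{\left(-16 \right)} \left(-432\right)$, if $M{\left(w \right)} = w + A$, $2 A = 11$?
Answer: $3213 - 9261 i \sqrt{21} \approx 3213.0 - 42439.0 i$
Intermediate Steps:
$y{\left(U \right)} = U^{2} \left(-3 + U^{\frac{3}{2}}\right)$ ($y{\left(U \right)} = \left(U^{\frac{3}{2}} - 3\right) U^{2} = \left(-3 + U^{\frac{3}{2}}\right) U^{2} = U^{2} \left(-3 + U^{\frac{3}{2}}\right)$)
$A = \frac{11}{2}$ ($A = \frac{1}{2} \cdot 11 = \frac{11}{2} \approx 5.5$)
$M{\left(w \right)} = \frac{11}{2} + w$ ($M{\left(w \right)} = w + \frac{11}{2} = \frac{11}{2} + w$)
$y{\left(-21 \right)} + M{\left(-16 \right)} \left(-432\right) = \left(\left(-21\right)^{\frac{7}{2}} - 3 \left(-21\right)^{2}\right) + \left(\frac{11}{2} - 16\right) \left(-432\right) = \left(- 9261 i \sqrt{21} - 1323\right) - -4536 = \left(- 9261 i \sqrt{21} - 1323\right) + 4536 = \left(-1323 - 9261 i \sqrt{21}\right) + 4536 = 3213 - 9261 i \sqrt{21}$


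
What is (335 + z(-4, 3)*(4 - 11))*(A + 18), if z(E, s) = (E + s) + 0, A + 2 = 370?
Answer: 132012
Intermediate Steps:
A = 368 (A = -2 + 370 = 368)
z(E, s) = E + s
(335 + z(-4, 3)*(4 - 11))*(A + 18) = (335 + (-4 + 3)*(4 - 11))*(368 + 18) = (335 - 1*(-7))*386 = (335 + 7)*386 = 342*386 = 132012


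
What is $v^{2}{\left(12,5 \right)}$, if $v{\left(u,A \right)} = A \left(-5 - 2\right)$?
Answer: $1225$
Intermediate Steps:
$v{\left(u,A \right)} = - 7 A$ ($v{\left(u,A \right)} = A \left(-7\right) = - 7 A$)
$v^{2}{\left(12,5 \right)} = \left(\left(-7\right) 5\right)^{2} = \left(-35\right)^{2} = 1225$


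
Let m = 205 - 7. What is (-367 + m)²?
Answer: 28561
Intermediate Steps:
m = 198
(-367 + m)² = (-367 + 198)² = (-169)² = 28561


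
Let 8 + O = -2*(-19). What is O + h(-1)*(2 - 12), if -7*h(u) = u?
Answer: 200/7 ≈ 28.571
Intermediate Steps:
h(u) = -u/7
O = 30 (O = -8 - 2*(-19) = -8 + 38 = 30)
O + h(-1)*(2 - 12) = 30 + (-⅐*(-1))*(2 - 12) = 30 + (⅐)*(-10) = 30 - 10/7 = 200/7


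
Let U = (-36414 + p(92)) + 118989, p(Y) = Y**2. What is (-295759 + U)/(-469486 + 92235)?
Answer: 204720/377251 ≈ 0.54266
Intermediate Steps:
U = 91039 (U = (-36414 + 92**2) + 118989 = (-36414 + 8464) + 118989 = -27950 + 118989 = 91039)
(-295759 + U)/(-469486 + 92235) = (-295759 + 91039)/(-469486 + 92235) = -204720/(-377251) = -204720*(-1/377251) = 204720/377251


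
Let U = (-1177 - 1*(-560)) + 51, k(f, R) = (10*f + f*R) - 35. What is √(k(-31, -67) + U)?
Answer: √1166 ≈ 34.147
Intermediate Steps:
k(f, R) = -35 + 10*f + R*f (k(f, R) = (10*f + R*f) - 35 = -35 + 10*f + R*f)
U = -566 (U = (-1177 + 560) + 51 = -617 + 51 = -566)
√(k(-31, -67) + U) = √((-35 + 10*(-31) - 67*(-31)) - 566) = √((-35 - 310 + 2077) - 566) = √(1732 - 566) = √1166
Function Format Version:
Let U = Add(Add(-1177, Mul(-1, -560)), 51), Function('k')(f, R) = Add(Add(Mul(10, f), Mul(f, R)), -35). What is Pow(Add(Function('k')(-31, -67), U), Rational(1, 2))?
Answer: Pow(1166, Rational(1, 2)) ≈ 34.147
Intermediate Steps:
Function('k')(f, R) = Add(-35, Mul(10, f), Mul(R, f)) (Function('k')(f, R) = Add(Add(Mul(10, f), Mul(R, f)), -35) = Add(-35, Mul(10, f), Mul(R, f)))
U = -566 (U = Add(Add(-1177, 560), 51) = Add(-617, 51) = -566)
Pow(Add(Function('k')(-31, -67), U), Rational(1, 2)) = Pow(Add(Add(-35, Mul(10, -31), Mul(-67, -31)), -566), Rational(1, 2)) = Pow(Add(Add(-35, -310, 2077), -566), Rational(1, 2)) = Pow(Add(1732, -566), Rational(1, 2)) = Pow(1166, Rational(1, 2))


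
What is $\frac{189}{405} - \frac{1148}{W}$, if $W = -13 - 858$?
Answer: $\frac{23317}{13065} \approx 1.7847$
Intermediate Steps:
$W = -871$ ($W = -13 - 858 = -871$)
$\frac{189}{405} - \frac{1148}{W} = \frac{189}{405} - \frac{1148}{-871} = 189 \cdot \frac{1}{405} - - \frac{1148}{871} = \frac{7}{15} + \frac{1148}{871} = \frac{23317}{13065}$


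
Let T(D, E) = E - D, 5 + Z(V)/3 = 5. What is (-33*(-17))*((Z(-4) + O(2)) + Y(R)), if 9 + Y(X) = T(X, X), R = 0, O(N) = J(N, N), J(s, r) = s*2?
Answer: -2805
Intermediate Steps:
Z(V) = 0 (Z(V) = -15 + 3*5 = -15 + 15 = 0)
J(s, r) = 2*s
O(N) = 2*N
Y(X) = -9 (Y(X) = -9 + (X - X) = -9 + 0 = -9)
(-33*(-17))*((Z(-4) + O(2)) + Y(R)) = (-33*(-17))*((0 + 2*2) - 9) = 561*((0 + 4) - 9) = 561*(4 - 9) = 561*(-5) = -2805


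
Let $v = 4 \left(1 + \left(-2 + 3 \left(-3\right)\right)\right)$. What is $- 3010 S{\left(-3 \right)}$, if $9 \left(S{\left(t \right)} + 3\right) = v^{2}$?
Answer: $- \frac{4734730}{9} \approx -5.2608 \cdot 10^{5}$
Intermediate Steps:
$v = -40$ ($v = 4 \left(1 - 11\right) = 4 \left(-10\right) = -40$)
$S{\left(t \right)} = \frac{1573}{9}$ ($S{\left(t \right)} = -3 + \frac{\left(-40\right)^{2}}{9} = -3 + \frac{1}{9} \cdot 1600 = -3 + \frac{1600}{9} = \frac{1573}{9}$)
$- 3010 S{\left(-3 \right)} = \left(-3010\right) \frac{1573}{9} = - \frac{4734730}{9}$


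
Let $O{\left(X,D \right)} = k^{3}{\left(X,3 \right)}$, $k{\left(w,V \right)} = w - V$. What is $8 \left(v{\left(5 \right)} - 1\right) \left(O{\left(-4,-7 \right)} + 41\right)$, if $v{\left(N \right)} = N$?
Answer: $-9664$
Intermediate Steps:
$O{\left(X,D \right)} = \left(-3 + X\right)^{3}$ ($O{\left(X,D \right)} = \left(X - 3\right)^{3} = \left(-3 + X\right)^{3}$)
$8 \left(v{\left(5 \right)} - 1\right) \left(O{\left(-4,-7 \right)} + 41\right) = 8 \left(5 - 1\right) \left(\left(-3 - 4\right)^{3} + 41\right) = 8 \cdot 4 \left(\left(-7\right)^{3} + 41\right) = 32 \left(-343 + 41\right) = 32 \left(-302\right) = -9664$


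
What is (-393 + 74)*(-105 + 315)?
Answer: -66990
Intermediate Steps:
(-393 + 74)*(-105 + 315) = -319*210 = -66990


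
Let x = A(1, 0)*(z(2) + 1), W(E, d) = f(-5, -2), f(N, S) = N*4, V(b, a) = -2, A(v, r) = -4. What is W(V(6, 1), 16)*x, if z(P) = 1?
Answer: 160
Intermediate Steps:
f(N, S) = 4*N
W(E, d) = -20 (W(E, d) = 4*(-5) = -20)
x = -8 (x = -4*(1 + 1) = -4*2 = -8)
W(V(6, 1), 16)*x = -20*(-8) = 160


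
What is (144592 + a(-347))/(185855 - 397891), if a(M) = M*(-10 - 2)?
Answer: -37189/53009 ≈ -0.70156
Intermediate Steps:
a(M) = -12*M (a(M) = M*(-12) = -12*M)
(144592 + a(-347))/(185855 - 397891) = (144592 - 12*(-347))/(185855 - 397891) = (144592 + 4164)/(-212036) = 148756*(-1/212036) = -37189/53009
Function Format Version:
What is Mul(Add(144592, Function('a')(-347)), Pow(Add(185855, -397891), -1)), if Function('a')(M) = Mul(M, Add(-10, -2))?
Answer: Rational(-37189, 53009) ≈ -0.70156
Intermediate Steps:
Function('a')(M) = Mul(-12, M) (Function('a')(M) = Mul(M, -12) = Mul(-12, M))
Mul(Add(144592, Function('a')(-347)), Pow(Add(185855, -397891), -1)) = Mul(Add(144592, Mul(-12, -347)), Pow(Add(185855, -397891), -1)) = Mul(Add(144592, 4164), Pow(-212036, -1)) = Mul(148756, Rational(-1, 212036)) = Rational(-37189, 53009)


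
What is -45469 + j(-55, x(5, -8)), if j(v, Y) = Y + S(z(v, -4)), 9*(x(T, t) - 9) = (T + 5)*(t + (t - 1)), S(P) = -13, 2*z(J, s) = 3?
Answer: -409427/9 ≈ -45492.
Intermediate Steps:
z(J, s) = 3/2 (z(J, s) = (½)*3 = 3/2)
x(T, t) = 9 + (-1 + 2*t)*(5 + T)/9 (x(T, t) = 9 + ((T + 5)*(t + (t - 1)))/9 = 9 + ((5 + T)*(t + (-1 + t)))/9 = 9 + ((5 + T)*(-1 + 2*t))/9 = 9 + ((-1 + 2*t)*(5 + T))/9 = 9 + (-1 + 2*t)*(5 + T)/9)
j(v, Y) = -13 + Y (j(v, Y) = Y - 13 = -13 + Y)
-45469 + j(-55, x(5, -8)) = -45469 + (-13 + (76/9 - ⅑*5 + (10/9)*(-8) + (2/9)*5*(-8))) = -45469 + (-13 + (76/9 - 5/9 - 80/9 - 80/9)) = -45469 + (-13 - 89/9) = -45469 - 206/9 = -409427/9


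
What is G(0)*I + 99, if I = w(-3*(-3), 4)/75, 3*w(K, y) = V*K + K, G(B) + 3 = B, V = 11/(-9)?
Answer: 7427/75 ≈ 99.027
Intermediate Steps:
V = -11/9 (V = 11*(-1/9) = -11/9 ≈ -1.2222)
G(B) = -3 + B
w(K, y) = -2*K/27 (w(K, y) = (-11*K/9 + K)/3 = (-2*K/9)/3 = -2*K/27)
I = -2/225 (I = -(-2)*(-3)/9/75 = -2/27*9*(1/75) = -2/3*1/75 = -2/225 ≈ -0.0088889)
G(0)*I + 99 = (-3 + 0)*(-2/225) + 99 = -3*(-2/225) + 99 = 2/75 + 99 = 7427/75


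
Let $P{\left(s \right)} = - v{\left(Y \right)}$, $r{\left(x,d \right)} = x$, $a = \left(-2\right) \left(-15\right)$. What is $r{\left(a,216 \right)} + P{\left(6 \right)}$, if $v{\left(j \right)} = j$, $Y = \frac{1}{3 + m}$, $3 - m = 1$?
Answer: $\frac{149}{5} \approx 29.8$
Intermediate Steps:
$m = 2$ ($m = 3 - 1 = 2$)
$a = 30$
$Y = \frac{1}{5}$ ($Y = \frac{1}{3 + 2} = \frac{1}{5} \approx 0.2$)
$P{\left(s \right)} = - \frac{1}{5}$ ($P{\left(s \right)} = \left(-1\right) \frac{1}{5} = - \frac{1}{5}$)
$r{\left(a,216 \right)} + P{\left(6 \right)} = 30 - \frac{1}{5} = \frac{149}{5}$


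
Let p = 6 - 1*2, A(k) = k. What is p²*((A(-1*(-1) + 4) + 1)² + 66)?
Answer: 1632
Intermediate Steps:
p = 4 (p = 6 - 2 = 4)
p²*((A(-1*(-1) + 4) + 1)² + 66) = 4²*(((-1*(-1) + 4) + 1)² + 66) = 16*(((1 + 4) + 1)² + 66) = 16*((5 + 1)² + 66) = 16*(6² + 66) = 16*(36 + 66) = 16*102 = 1632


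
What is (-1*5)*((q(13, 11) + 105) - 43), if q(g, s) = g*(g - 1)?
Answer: -1090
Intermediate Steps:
q(g, s) = g*(-1 + g)
(-1*5)*((q(13, 11) + 105) - 43) = (-1*5)*((13*(-1 + 13) + 105) - 43) = -5*((13*12 + 105) - 43) = -5*((156 + 105) - 43) = -5*(261 - 43) = -5*218 = -1090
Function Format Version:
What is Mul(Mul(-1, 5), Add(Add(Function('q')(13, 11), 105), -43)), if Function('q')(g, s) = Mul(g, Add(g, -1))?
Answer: -1090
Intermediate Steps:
Function('q')(g, s) = Mul(g, Add(-1, g))
Mul(Mul(-1, 5), Add(Add(Function('q')(13, 11), 105), -43)) = Mul(Mul(-1, 5), Add(Add(Mul(13, Add(-1, 13)), 105), -43)) = Mul(-5, Add(Add(Mul(13, 12), 105), -43)) = Mul(-5, Add(Add(156, 105), -43)) = Mul(-5, Add(261, -43)) = Mul(-5, 218) = -1090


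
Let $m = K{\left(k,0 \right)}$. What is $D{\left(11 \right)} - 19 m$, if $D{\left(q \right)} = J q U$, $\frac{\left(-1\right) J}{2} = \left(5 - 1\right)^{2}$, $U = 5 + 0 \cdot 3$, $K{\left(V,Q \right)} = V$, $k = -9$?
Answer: $-1589$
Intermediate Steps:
$U = 5$ ($U = 5 + 0 = 5$)
$m = -9$
$J = -32$ ($J = - 2 \left(5 - 1\right)^{2} = - 2 \cdot 4^{2} = \left(-2\right) 16 = -32$)
$D{\left(q \right)} = - 160 q$ ($D{\left(q \right)} = - 32 q 5 = - 160 q$)
$D{\left(11 \right)} - 19 m = \left(-160\right) 11 - -171 = -1760 + 171 = -1589$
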